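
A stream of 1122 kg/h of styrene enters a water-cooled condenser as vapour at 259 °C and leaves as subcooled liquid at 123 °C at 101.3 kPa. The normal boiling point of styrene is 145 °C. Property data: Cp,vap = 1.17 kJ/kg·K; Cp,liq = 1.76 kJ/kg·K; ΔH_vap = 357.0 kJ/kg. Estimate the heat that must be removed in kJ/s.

Q_c = 165 kJ/s

vapour 259→145 °C: -133.38 kJ/kg
condensation at 145 °C: -357 kJ/kg
liquid 145→123 °C: -38.72 kJ/kg
Δh = -133.38 + -357 + -38.72 = -529.1 kJ/kg
Q = ṁ·Δh = 1122 kg/h × -529.1 kJ/kg = -593650 kJ/h
|Q| = 164.9 kW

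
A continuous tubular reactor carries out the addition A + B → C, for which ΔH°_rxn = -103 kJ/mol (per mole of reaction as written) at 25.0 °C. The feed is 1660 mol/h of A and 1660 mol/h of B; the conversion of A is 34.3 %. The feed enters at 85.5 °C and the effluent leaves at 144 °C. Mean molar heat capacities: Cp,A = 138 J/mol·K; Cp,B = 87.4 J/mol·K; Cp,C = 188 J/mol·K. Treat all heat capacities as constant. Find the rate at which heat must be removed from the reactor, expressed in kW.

Extent of reaction ξ = 0.343 × 1660 = 569.38 mol/h
Reaction term: ξ·ΔH°_rxn = 569.38 × -103 = -58646 kJ/h
Sensible, feed 85.5→25 °C: -22637 kJ/h
Outlet flows (mol/h): A 1090.6, B 1090.6, C 569.38
Sensible, products 25→144 °C: 41991 kJ/h
Q = ΔH = -39292 kJ/h = -10.914 kW
Heat removed = 10.914 kW

Q_out = 10.9 kW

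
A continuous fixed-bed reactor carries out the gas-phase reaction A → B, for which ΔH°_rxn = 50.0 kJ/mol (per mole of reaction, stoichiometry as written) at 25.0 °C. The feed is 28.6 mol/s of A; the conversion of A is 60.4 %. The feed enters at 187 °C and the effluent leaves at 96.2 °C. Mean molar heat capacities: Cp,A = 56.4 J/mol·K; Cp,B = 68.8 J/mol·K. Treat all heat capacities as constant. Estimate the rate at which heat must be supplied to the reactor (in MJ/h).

Extent of reaction ξ = 0.604 × 28.6 = 17.274 mol/s
Reaction term: ξ·ΔH°_rxn = 17.274 × 50.0 = 863.72 kJ/s
Sensible, feed 187→25 °C: -261.31 kJ/s
Outlet flows (mol/s): A 11.326, B 17.274
Sensible, products 25→96.2 °C: 130.1 kJ/s
Q = ΔH = 732.51 kJ/s = 732.51 kW
Heat supplied = 2637 MJ/h

Q_in = 2640 MJ/h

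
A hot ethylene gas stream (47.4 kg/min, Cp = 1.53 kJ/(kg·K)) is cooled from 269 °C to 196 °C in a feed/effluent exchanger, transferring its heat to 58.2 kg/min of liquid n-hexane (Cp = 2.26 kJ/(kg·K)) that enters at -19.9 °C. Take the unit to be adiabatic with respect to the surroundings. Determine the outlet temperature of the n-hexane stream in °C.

Heat released by hot stream: Q = 47.4 × 1.53 × (269 − 196) = 5294.1 kJ/min
Energy balance on cold side (adiabatic exchanger): Q = ṁ_c·Cp_c·(T_c,out − T_c,in)
T_c,out = -19.9 + 5294.1/(58.2 × 2.26) = 20.35 °C

T_c,out = 20.3 °C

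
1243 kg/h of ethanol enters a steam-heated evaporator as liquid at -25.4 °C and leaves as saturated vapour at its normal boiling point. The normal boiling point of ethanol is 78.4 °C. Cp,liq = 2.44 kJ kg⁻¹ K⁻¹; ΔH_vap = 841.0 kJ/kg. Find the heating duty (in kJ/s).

liquid -25.4→78.4 °C: 253.27 kJ/kg
vaporisation at 78.4 °C: 841 kJ/kg
Δh = 253.27 + 841 = 1094.3 kJ/kg
Q = ṁ·Δh = 1243 kg/h × 1094.3 kJ/kg = 1.3602e+06 kJ/h
|Q| = 377.83 kW

Q = 378 kJ/s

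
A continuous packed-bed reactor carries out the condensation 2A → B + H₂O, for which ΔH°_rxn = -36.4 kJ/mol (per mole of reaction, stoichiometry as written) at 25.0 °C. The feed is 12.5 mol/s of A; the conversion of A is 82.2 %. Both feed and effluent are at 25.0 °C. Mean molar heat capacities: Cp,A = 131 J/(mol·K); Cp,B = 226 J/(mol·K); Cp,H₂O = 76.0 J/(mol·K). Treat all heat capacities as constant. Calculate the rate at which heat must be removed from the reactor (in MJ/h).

Extent of reaction ξ = 0.822 × 12.5 / 2 = 5.1375 mol/s
Reaction term: ξ·ΔH°_rxn = 5.1375 × -36.4 = -187 kJ/s
Q = ΔH = -187 kJ/s = -187 kW
Heat removed = 673.22 MJ/h

Q_out = 673 MJ/h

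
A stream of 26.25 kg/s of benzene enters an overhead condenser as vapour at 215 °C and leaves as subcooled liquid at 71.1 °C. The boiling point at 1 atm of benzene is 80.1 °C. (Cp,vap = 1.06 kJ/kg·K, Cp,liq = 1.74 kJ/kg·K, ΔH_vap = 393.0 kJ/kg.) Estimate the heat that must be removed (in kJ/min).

Q_c = 869000 kJ/min

vapour 215→80.1 °C: -142.99 kJ/kg
condensation at 80.1 °C: -393 kJ/kg
liquid 80.1→71.1 °C: -15.66 kJ/kg
Δh = -142.99 + -393 + -15.66 = -551.65 kJ/kg
Q = ṁ·Δh = 26.25 kg/s × -551.65 kJ/kg = -14481 kJ/s
|Q| = 14481 kW = 868860 kJ/min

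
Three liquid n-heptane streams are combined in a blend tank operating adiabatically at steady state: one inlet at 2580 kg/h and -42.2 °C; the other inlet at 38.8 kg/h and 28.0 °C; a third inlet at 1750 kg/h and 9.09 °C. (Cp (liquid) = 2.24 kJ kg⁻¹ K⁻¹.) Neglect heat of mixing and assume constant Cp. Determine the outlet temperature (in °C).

T_out = -21.0 °C

Adiabatic, steady state ⇒ Σ ṁᵢCp,ᵢ(T_out − Tᵢ) = 0
T_out = Σ ṁᵢCp,ᵢTᵢ / Σ ṁᵢCp,ᵢ
      = -205820 / 9786.1 = -21.031 °C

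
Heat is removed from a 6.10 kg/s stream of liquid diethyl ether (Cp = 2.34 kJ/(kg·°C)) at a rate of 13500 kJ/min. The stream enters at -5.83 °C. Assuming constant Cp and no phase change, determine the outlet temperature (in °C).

T_out = -21.6 °C

Q = 13500 kJ/min = 225 kJ/s
ΔT = Q/(ṁ·Cp) = 225/(6.10×2.34) = 15.763 K
T_out = -5.83 − 15.763 = -21.593 °C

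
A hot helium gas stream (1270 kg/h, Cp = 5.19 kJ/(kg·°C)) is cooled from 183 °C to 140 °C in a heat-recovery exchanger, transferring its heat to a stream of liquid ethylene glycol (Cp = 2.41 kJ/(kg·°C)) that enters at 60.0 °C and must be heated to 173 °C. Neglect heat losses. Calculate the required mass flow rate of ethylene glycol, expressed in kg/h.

ṁ_c = 1040 kg/h

Heat released by hot stream: Q = 1270 × 5.19 × (183 − 140) = 283430 kJ/h
Energy balance on cold side (adiabatic exchanger): Q = ṁ_c·Cp_c·(T_c,out − T_c,in)
ṁ_c = 283430 / [2.41 × (173 − 60.0)] = 1040.7 kg/h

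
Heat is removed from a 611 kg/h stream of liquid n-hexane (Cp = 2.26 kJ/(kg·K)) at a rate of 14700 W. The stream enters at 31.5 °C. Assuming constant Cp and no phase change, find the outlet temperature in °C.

Q = 14700 W = 52920 kJ/h
ΔT = Q/(ṁ·Cp) = 52920/(611×2.26) = 38.324 K
T_out = 31.5 − 38.324 = -6.8239 °C

T_out = -6.82 °C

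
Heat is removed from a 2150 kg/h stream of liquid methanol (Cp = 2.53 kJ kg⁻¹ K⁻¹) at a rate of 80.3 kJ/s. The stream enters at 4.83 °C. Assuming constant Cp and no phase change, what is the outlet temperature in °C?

T_out = -48.3 °C

Q = 80.3 kJ/s = 289080 kJ/h
ΔT = Q/(ṁ·Cp) = 289080/(2150×2.53) = 53.145 K
T_out = 4.83 − 53.145 = -48.315 °C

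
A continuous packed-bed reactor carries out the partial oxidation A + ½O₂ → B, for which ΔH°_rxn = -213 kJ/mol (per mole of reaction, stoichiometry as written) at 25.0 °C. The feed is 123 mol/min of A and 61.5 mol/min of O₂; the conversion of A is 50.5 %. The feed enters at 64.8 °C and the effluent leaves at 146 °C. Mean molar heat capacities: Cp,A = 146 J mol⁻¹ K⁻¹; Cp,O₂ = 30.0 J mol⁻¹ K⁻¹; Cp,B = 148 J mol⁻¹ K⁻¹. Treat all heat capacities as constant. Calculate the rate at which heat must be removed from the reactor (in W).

Q_out = 195000 W

Extent of reaction ξ = 0.505 × 123 = 62.115 mol/min
Reaction term: ξ·ΔH°_rxn = 62.115 × -213 = -13230 kJ/min
Sensible, feed 64.8→25 °C: -788.16 kJ/min
Outlet flows (mol/min): A 60.885, O₂ 30.442, B 62.115
Sensible, products 25→146 °C: 2298.5 kJ/min
Q = ΔH = -11720 kJ/min = -195.34 kW
Heat removed = 195340 W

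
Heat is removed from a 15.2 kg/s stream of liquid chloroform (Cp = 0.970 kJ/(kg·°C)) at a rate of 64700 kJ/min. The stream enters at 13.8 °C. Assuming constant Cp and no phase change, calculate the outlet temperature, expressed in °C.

Q = 64700 kJ/min = 1078.3 kJ/s
ΔT = Q/(ṁ·Cp) = 1078.3/(15.2×0.970) = 73.137 K
T_out = 13.8 − 73.137 = -59.337 °C

T_out = -59.3 °C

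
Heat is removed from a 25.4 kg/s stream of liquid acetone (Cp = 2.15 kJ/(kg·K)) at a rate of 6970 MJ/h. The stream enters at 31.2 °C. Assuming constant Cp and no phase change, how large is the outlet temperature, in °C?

Q = 6970 MJ/h = 1936.1 kJ/s
ΔT = Q/(ṁ·Cp) = 1936.1/(25.4×2.15) = 35.453 K
T_out = 31.2 − 35.453 = -4.2534 °C

T_out = -4.25 °C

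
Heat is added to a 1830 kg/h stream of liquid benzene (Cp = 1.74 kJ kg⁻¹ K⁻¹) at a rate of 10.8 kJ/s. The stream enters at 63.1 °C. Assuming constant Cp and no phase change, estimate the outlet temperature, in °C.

T_out = 75.3 °C

Q = 10.8 kJ/s = 38880 kJ/h
ΔT = Q/(ṁ·Cp) = 38880/(1830×1.74) = 12.21 K
T_out = 63.1 + 12.21 = 75.31 °C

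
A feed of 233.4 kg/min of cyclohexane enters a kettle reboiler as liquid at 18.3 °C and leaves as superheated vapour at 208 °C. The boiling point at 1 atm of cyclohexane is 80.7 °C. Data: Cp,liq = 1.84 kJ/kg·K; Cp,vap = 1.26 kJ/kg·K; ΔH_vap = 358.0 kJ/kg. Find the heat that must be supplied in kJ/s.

liquid 18.3→80.7 °C: 114.82 kJ/kg
vaporisation at 80.7 °C: 358 kJ/kg
vapour 80.7→208 °C: 160.4 kJ/kg
Δh = 114.82 + 358 + 160.4 = 633.21 kJ/kg
Q = ṁ·Δh = 233.4 kg/min × 633.21 kJ/kg = 147790 kJ/min
|Q| = 2463.2 kW

Q = 2460 kJ/s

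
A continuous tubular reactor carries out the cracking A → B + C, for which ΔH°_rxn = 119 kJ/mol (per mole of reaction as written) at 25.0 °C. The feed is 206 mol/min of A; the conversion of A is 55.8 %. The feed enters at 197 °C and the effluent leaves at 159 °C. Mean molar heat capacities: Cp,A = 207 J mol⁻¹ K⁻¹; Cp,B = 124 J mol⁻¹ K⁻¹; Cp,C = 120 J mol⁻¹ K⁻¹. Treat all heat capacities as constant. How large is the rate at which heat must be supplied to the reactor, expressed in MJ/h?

Q_in = 758 MJ/h

Extent of reaction ξ = 0.558 × 206 = 114.95 mol/min
Reaction term: ξ·ΔH°_rxn = 114.95 × 119 = 13679 kJ/min
Sensible, feed 197→25 °C: -7334.4 kJ/min
Outlet flows (mol/min): A 91.052, B 114.95, C 114.95
Sensible, products 25→159 °C: 6283.9 kJ/min
Q = ΔH = 12628 kJ/min = 210.47 kW
Heat supplied = 757.7 MJ/h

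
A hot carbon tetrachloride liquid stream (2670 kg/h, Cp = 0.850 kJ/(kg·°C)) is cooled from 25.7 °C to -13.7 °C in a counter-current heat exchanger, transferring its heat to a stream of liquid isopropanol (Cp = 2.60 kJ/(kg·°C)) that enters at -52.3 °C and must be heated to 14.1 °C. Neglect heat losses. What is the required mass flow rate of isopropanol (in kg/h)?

Heat released by hot stream: Q = 2670 × 0.850 × (25.7 − -13.7) = 89418 kJ/h
Energy balance on cold side (adiabatic exchanger): Q = ṁ_c·Cp_c·(T_c,out − T_c,in)
ṁ_c = 89418 / [2.60 × (14.1 − -52.3)] = 517.95 kg/h

ṁ_c = 518 kg/h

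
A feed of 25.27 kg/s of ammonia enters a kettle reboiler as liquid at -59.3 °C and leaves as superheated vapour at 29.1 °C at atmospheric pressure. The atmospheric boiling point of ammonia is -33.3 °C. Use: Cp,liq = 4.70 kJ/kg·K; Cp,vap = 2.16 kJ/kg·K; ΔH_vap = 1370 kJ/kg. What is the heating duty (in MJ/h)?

liquid -59.3→-33.3 °C: 122.2 kJ/kg
vaporisation at -33.3 °C: 1370 kJ/kg
vapour -33.3→29.1 °C: 134.78 kJ/kg
Δh = 122.2 + 1370 + 134.78 = 1627 kJ/kg
Q = ṁ·Δh = 25.27 kg/s × 1627 kJ/kg = 41114 kJ/s
|Q| = 41114 kW = 148010 MJ/h

Q = 148000 MJ/h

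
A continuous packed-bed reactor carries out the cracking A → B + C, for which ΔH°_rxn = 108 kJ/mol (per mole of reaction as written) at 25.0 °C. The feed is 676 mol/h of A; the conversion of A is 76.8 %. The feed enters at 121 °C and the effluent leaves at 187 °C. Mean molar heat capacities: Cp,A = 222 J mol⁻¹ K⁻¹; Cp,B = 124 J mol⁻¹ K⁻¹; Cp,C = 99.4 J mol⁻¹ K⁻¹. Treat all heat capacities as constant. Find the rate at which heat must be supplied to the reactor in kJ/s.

Extent of reaction ξ = 0.768 × 676 = 519.17 mol/h
Reaction term: ξ·ΔH°_rxn = 519.17 × 108 = 56070 kJ/h
Sensible, feed 121→25 °C: -14407 kJ/h
Outlet flows (mol/h): A 156.83, B 519.17, C 519.17
Sensible, products 25→187 °C: 24429 kJ/h
Q = ΔH = 66093 kJ/h = 18.359 kW
Heat supplied = 18.359 kJ/s

Q_in = 18.4 kJ/s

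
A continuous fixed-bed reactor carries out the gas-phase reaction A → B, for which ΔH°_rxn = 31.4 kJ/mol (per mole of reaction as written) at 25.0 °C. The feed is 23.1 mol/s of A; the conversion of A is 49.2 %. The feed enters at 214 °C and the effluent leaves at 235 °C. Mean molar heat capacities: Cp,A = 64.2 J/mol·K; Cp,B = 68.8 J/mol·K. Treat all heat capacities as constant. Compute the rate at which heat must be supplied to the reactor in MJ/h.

Q_in = 1440 MJ/h

Extent of reaction ξ = 0.492 × 23.1 = 11.365 mol/s
Reaction term: ξ·ΔH°_rxn = 11.365 × 31.4 = 356.87 kJ/s
Sensible, feed 214→25 °C: -280.29 kJ/s
Outlet flows (mol/s): A 11.735, B 11.365
Sensible, products 25→235 °C: 322.41 kJ/s
Q = ΔH = 398.99 kJ/s = 398.99 kW
Heat supplied = 1436.4 MJ/h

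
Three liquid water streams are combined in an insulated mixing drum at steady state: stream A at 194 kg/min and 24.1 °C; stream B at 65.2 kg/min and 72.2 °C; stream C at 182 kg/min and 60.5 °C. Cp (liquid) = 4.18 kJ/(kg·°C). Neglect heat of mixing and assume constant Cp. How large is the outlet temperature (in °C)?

No heat crosses the boundary, so H_out = H_in.
Σ ṁᵢCp,ᵢTᵢ = 194×4.18×24.1 + 65.2×4.18×72.2 + 182×4.18×60.5 = 85246
Σ ṁᵢCp,ᵢ = 194×4.18 + 65.2×4.18 + 182×4.18 = 1844.2
T_out = 85246 / 1844.2 = 46.224 °C

T_out = 46.2 °C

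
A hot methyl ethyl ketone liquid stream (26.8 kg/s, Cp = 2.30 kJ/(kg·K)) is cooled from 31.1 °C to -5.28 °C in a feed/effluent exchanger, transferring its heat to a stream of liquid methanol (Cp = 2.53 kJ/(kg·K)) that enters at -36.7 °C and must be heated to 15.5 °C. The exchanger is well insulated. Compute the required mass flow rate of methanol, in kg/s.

Heat released by hot stream: Q = 26.8 × 2.30 × (31.1 − -5.28) = 2242.5 kJ/s
Energy balance on cold side (adiabatic exchanger): Q = ṁ_c·Cp_c·(T_c,out − T_c,in)
ṁ_c = 2242.5 / [2.53 × (15.5 − -36.7)] = 16.98 kg/s

ṁ_c = 17.0 kg/s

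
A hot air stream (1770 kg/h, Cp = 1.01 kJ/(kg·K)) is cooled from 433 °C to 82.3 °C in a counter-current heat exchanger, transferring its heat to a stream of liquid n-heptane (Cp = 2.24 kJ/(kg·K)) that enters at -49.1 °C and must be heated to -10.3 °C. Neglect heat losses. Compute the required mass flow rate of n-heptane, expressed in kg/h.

ṁ_c = 7210 kg/h

Heat released by hot stream: Q = 1770 × 1.01 × (433 − 82.3) = 626950 kJ/h
Energy balance on cold side (adiabatic exchanger): Q = ṁ_c·Cp_c·(T_c,out − T_c,in)
ṁ_c = 626950 / [2.24 × (-10.3 − -49.1)] = 7213.6 kg/h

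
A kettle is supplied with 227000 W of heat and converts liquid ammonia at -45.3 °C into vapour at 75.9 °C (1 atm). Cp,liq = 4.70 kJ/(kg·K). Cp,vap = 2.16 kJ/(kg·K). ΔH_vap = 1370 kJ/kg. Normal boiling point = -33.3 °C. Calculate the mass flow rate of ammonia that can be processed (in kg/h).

ṁ = 492 kg/h

Δh = 4.70×(-33.3−-45.3) + 1370 + 2.16×(75.9−-33.3) = 1662.3 kJ/kg
Q = 227000 W = 227 kJ/s = 817200 kJ/h
ṁ = Q/Δh = 817200 / 1662.3 = 491.62 kg/h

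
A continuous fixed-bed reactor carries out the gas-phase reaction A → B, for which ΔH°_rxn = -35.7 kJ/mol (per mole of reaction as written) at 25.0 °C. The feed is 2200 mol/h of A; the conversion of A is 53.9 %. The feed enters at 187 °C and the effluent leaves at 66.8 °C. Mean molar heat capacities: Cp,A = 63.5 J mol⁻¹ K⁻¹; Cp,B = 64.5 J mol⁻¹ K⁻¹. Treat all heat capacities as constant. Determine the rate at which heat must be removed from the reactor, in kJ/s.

Q_out = 16.4 kJ/s

Extent of reaction ξ = 0.539 × 2200 = 1185.8 mol/h
Reaction term: ξ·ΔH°_rxn = 1185.8 × -35.7 = -42333 kJ/h
Sensible, feed 187→25 °C: -22631 kJ/h
Outlet flows (mol/h): A 1014.2, B 1185.8
Sensible, products 25→66.8 °C: 5889 kJ/h
Q = ΔH = -59075 kJ/h = -16.41 kW
Heat removed = 16.41 kJ/s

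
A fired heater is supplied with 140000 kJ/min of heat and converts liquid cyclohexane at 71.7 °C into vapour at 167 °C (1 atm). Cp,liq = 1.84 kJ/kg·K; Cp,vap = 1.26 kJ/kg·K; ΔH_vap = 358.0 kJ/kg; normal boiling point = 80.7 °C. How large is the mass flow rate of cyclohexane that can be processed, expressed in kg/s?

Δh = 1.84×(80.7−71.7) + 358.0 + 1.26×(167−80.7) = 483.3 kJ/kg
Q = 140000 kJ/min = 2333.3 kJ/s = 2333.3 kJ/s
ṁ = Q/Δh = 2333.3 / 483.3 = 4.8279 kg/s

ṁ = 4.83 kg/s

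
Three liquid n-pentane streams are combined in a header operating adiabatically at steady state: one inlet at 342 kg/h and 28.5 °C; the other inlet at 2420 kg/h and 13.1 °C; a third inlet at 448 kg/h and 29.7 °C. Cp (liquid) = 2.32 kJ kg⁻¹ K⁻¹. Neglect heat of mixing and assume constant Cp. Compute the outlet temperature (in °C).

Energy balance with Q = 0: Σ ṁᵢCp,ᵢ(T_out − Tᵢ) = 0
T_out = Σ ṁᵢCp,ᵢTᵢ / Σ ṁᵢCp,ᵢ
      = 127030 / 7447.2 = 17.058 °C

T_out = 17.1 °C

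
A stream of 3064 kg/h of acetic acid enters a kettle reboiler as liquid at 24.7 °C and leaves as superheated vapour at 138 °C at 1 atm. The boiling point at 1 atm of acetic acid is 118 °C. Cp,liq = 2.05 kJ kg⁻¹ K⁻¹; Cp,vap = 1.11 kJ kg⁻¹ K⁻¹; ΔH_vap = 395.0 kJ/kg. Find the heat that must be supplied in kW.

Q = 518 kW

liquid 24.7→118 °C: 191.26 kJ/kg
vaporisation at 118 °C: 395 kJ/kg
vapour 118→138 °C: 22.2 kJ/kg
Δh = 191.26 + 395 + 22.2 = 608.47 kJ/kg
Q = ṁ·Δh = 3064 kg/h × 608.47 kJ/kg = 1.8643e+06 kJ/h
|Q| = 517.87 kW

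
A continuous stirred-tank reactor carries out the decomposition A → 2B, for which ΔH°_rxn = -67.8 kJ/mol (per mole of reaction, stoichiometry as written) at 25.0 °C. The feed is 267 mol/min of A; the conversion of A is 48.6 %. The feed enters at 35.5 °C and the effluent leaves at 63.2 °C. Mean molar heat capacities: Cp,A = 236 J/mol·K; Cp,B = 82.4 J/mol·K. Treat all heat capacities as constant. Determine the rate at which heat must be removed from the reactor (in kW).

Extent of reaction ξ = 0.486 × 267 = 129.76 mol/min
Reaction term: ξ·ΔH°_rxn = 129.76 × -67.8 = -8797.9 kJ/min
Sensible, feed 35.5→25 °C: -661.63 kJ/min
Outlet flows (mol/min): A 137.24, B 259.52
Sensible, products 25→63.2 °C: 2054.1 kJ/min
Q = ΔH = -7405.4 kJ/min = -123.42 kW
Heat removed = 123.42 kW

Q_out = 123 kW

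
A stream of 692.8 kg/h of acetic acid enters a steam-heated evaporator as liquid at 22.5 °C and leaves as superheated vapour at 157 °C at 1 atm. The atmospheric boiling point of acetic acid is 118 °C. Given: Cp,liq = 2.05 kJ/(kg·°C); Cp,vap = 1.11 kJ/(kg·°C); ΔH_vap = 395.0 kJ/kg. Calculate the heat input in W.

Q = 122000 W

liquid 22.5→118 °C: 195.77 kJ/kg
vaporisation at 118 °C: 395 kJ/kg
vapour 118→157 °C: 43.29 kJ/kg
Δh = 195.77 + 395 + 43.29 = 634.06 kJ/kg
Q = ṁ·Δh = 692.8 kg/h × 634.06 kJ/kg = 439280 kJ/h
|Q| = 122.02 kW = 122020 W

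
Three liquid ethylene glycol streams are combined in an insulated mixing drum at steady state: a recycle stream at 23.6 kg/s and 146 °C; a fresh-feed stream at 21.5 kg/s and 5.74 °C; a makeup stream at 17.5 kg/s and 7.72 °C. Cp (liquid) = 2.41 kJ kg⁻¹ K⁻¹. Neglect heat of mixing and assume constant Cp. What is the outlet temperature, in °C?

Adiabatic, steady state ⇒ Σ ṁᵢCp,ᵢ(T_out − Tᵢ) = 0
Σ ṁᵢCp,ᵢTᵢ = 23.6×2.41×146 + 21.5×2.41×5.74 + 17.5×2.41×7.72 = 8926.9
Σ ṁᵢCp,ᵢ = 23.6×2.41 + 21.5×2.41 + 17.5×2.41 = 150.87
T_out = 8926.9 / 150.87 = 59.171 °C

T_out = 59.2 °C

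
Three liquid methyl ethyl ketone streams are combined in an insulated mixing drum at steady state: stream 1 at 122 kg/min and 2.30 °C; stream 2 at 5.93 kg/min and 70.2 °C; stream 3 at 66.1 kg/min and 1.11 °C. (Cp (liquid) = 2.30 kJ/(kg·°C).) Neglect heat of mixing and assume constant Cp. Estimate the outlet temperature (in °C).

T_out = 3.97 °C

Energy balance with Q = 0: Σ ṁᵢCp,ᵢ(T_out − Tᵢ) = 0
Σ ṁᵢCp,ᵢTᵢ = 122×2.30×2.30 + 5.93×2.30×70.2 + 66.1×2.30×1.11 = 1771.6
Σ ṁᵢCp,ᵢ = 122×2.30 + 5.93×2.30 + 66.1×2.30 = 446.27
T_out = 1771.6 / 446.27 = 3.9698 °C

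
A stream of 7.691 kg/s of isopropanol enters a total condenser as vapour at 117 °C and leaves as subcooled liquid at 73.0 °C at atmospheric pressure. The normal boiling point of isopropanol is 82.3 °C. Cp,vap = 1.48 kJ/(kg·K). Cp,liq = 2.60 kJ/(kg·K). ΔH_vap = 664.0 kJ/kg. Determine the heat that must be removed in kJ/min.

Q_c = 341000 kJ/min

vapour 117→82.3 °C: -51.356 kJ/kg
condensation at 82.3 °C: -664 kJ/kg
liquid 82.3→73.0 °C: -24.18 kJ/kg
Δh = -51.356 + -664 + -24.18 = -739.54 kJ/kg
Q = ṁ·Δh = 7.691 kg/s × -739.54 kJ/kg = -5687.8 kJ/s
|Q| = 5687.8 kW = 341270 kJ/min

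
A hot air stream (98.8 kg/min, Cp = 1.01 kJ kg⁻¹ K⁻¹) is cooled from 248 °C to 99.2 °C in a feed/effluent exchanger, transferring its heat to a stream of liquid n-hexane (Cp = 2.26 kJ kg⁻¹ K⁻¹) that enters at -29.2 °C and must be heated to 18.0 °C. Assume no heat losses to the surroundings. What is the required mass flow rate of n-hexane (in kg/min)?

ṁ_c = 139 kg/min

Heat released by hot stream: Q = 98.8 × 1.01 × (248 − 99.2) = 14848 kJ/min
Energy balance on cold side (adiabatic exchanger): Q = ṁ_c·Cp_c·(T_c,out − T_c,in)
ṁ_c = 14848 / [2.26 × (18.0 − -29.2)] = 139.2 kg/min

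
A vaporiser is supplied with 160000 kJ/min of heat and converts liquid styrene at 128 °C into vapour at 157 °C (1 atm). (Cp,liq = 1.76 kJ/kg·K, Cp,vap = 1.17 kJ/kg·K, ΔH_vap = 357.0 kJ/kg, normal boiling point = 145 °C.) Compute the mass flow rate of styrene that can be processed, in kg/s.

Δh = 1.76×(145−128) + 357.0 + 1.17×(157−145) = 400.96 kJ/kg
Q = 160000 kJ/min = 2666.7 kJ/s = 2666.7 kJ/s
ṁ = Q/Δh = 2666.7 / 400.96 = 6.6507 kg/s

ṁ = 6.65 kg/s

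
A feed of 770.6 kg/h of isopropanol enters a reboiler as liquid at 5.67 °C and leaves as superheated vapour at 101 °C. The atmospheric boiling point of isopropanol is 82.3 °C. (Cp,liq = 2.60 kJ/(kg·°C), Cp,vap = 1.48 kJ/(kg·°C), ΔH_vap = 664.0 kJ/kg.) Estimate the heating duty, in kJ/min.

liquid 5.67→82.3 °C: 199.24 kJ/kg
vaporisation at 82.3 °C: 664 kJ/kg
vapour 82.3→101 °C: 27.676 kJ/kg
Δh = 199.24 + 664 + 27.676 = 890.91 kJ/kg
Q = ṁ·Δh = 770.6 kg/h × 890.91 kJ/kg = 686540 kJ/h
|Q| = 190.71 kW = 11442 kJ/min

Q = 11400 kJ/min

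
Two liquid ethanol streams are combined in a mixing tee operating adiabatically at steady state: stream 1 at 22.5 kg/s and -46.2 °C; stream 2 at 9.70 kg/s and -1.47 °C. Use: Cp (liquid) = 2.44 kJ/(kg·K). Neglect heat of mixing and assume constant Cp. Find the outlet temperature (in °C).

Energy balance with Q = 0: Σ ṁᵢCp,ᵢ(T_out − Tᵢ) = 0
Σ ṁᵢCp,ᵢTᵢ = 22.5×2.44×-46.2 + 9.70×2.44×-1.47 = -2571.2
Σ ṁᵢCp,ᵢ = 22.5×2.44 + 9.70×2.44 = 78.568
T_out = -2571.2 / 78.568 = -32.725 °C

T_out = -32.7 °C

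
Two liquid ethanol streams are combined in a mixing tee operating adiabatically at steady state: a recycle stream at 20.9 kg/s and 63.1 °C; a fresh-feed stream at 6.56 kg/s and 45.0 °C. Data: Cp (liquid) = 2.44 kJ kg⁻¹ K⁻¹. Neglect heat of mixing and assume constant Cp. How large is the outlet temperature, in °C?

Energy balance with Q = 0: Σ ṁᵢCp,ᵢ(T_out − Tᵢ) = 0
Σ ṁᵢCp,ᵢTᵢ = 20.9×2.44×63.1 + 6.56×2.44×45.0 = 3938.1
Σ ṁᵢCp,ᵢ = 20.9×2.44 + 6.56×2.44 = 67.002
T_out = 3938.1 / 67.002 = 58.776 °C

T_out = 58.8 °C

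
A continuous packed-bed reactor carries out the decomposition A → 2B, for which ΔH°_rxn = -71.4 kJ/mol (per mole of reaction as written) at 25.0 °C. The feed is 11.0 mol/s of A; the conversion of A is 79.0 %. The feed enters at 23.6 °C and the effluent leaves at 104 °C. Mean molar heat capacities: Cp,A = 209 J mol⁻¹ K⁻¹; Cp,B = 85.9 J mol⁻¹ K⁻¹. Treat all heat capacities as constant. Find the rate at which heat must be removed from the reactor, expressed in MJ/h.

Extent of reaction ξ = 0.790 × 11.0 = 8.69 mol/s
Reaction term: ξ·ΔH°_rxn = 8.69 × -71.4 = -620.47 kJ/s
Sensible, feed 23.6→25 °C: 3.2186 kJ/s
Outlet flows (mol/s): A 2.31, B 17.38
Sensible, products 25→104 °C: 156.08 kJ/s
Q = ΔH = -461.16 kJ/s = -461.16 kW
Heat removed = 1660.2 MJ/h

Q_out = 1660 MJ/h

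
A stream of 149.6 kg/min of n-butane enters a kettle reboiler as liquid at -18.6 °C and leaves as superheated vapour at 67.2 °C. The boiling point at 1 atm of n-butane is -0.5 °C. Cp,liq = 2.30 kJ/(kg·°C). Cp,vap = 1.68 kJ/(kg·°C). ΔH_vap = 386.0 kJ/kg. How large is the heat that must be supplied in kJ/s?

liquid -18.6→-0.5 °C: 41.63 kJ/kg
vaporisation at -0.5 °C: 386 kJ/kg
vapour -0.5→67.2 °C: 113.74 kJ/kg
Δh = 41.63 + 386 + 113.74 = 541.37 kJ/kg
Q = ṁ·Δh = 149.6 kg/min × 541.37 kJ/kg = 80988 kJ/min
|Q| = 1349.8 kW

Q = 1350 kJ/s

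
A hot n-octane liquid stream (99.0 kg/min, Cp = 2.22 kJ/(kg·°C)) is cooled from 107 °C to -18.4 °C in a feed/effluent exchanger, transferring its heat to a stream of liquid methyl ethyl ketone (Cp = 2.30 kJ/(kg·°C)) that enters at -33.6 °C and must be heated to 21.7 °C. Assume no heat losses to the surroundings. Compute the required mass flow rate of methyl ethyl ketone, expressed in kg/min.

Heat released by hot stream: Q = 99.0 × 2.22 × (107 − -18.4) = 27560 kJ/min
Energy balance on cold side (adiabatic exchanger): Q = ṁ_c·Cp_c·(T_c,out − T_c,in)
ṁ_c = 27560 / [2.30 × (21.7 − -33.6)] = 216.69 kg/min

ṁ_c = 217 kg/min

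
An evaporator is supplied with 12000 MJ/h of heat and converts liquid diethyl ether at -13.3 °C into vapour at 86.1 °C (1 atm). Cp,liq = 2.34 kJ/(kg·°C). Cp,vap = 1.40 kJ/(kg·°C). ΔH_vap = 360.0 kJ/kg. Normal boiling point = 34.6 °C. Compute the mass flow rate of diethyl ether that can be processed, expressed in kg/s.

Δh = 2.34×(34.6−-13.3) + 360.0 + 1.40×(86.1−34.6) = 544.19 kJ/kg
Q = 12000 MJ/h = 3333.3 kJ/s = 3333.3 kJ/s
ṁ = Q/Δh = 3333.3 / 544.19 = 6.1254 kg/s

ṁ = 6.13 kg/s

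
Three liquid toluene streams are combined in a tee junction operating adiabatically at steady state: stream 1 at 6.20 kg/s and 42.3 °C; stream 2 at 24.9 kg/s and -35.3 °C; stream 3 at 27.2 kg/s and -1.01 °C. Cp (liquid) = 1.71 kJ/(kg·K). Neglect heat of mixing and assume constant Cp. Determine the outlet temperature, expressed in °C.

No heat crosses the boundary, so H_out = H_in.
Σ ṁᵢCp,ᵢTᵢ = 6.20×1.71×42.3 + 24.9×1.71×-35.3 + 27.2×1.71×-1.01 = -1101.6
Σ ṁᵢCp,ᵢ = 6.20×1.71 + 24.9×1.71 + 27.2×1.71 = 99.693
T_out = -1101.6 / 99.693 = -11.049 °C

T_out = -11.0 °C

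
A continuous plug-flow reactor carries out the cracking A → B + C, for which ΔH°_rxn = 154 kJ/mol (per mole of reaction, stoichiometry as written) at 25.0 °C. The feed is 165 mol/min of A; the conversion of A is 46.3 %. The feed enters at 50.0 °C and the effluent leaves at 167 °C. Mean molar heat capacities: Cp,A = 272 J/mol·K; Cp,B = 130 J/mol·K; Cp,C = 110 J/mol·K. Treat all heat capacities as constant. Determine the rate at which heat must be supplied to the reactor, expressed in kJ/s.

Q_in = 278 kJ/s

Extent of reaction ξ = 0.463 × 165 = 76.395 mol/min
Reaction term: ξ·ΔH°_rxn = 76.395 × 154 = 11765 kJ/min
Sensible, feed 50.0→25 °C: -1122 kJ/min
Outlet flows (mol/min): A 88.605, B 76.395, C 76.395
Sensible, products 25→167 °C: 6025.8 kJ/min
Q = ΔH = 16669 kJ/min = 277.81 kW
Heat supplied = 277.81 kJ/s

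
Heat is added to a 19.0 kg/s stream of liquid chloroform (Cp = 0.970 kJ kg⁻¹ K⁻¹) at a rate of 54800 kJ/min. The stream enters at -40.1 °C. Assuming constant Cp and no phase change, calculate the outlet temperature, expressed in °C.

T_out = 9.46 °C

Q = 54800 kJ/min = 913.33 kJ/s
ΔT = Q/(ṁ·Cp) = 913.33/(19.0×0.970) = 49.557 K
T_out = -40.1 + 49.557 = 9.4569 °C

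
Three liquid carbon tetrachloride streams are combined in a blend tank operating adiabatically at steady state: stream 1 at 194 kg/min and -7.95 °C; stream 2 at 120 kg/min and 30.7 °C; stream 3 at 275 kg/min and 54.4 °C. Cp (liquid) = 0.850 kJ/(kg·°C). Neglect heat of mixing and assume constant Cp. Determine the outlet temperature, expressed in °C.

T_out = 29.0 °C

No heat crosses the boundary, so H_out = H_in.
Σ ṁᵢCp,ᵢTᵢ = 194×0.850×-7.95 + 120×0.850×30.7 + 275×0.850×54.4 = 14536
Σ ṁᵢCp,ᵢ = 194×0.850 + 120×0.850 + 275×0.850 = 500.65
T_out = 14536 / 500.65 = 29.035 °C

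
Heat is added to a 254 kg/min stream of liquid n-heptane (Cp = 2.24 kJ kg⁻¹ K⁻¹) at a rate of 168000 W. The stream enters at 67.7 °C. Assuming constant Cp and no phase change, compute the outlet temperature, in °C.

T_out = 85.4 °C

Q = 168000 W = 10080 kJ/min
ΔT = Q/(ṁ·Cp) = 10080/(254×2.24) = 17.717 K
T_out = 67.7 + 17.717 = 85.417 °C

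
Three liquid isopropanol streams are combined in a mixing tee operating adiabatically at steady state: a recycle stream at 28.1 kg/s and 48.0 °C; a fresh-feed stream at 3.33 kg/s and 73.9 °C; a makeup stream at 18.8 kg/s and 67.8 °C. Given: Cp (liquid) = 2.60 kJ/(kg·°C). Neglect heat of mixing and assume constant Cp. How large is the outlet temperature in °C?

T_out = 57.1 °C

Energy balance with Q = 0: Σ ṁᵢCp,ᵢ(T_out − Tᵢ) = 0
T_out = Σ ṁᵢCp,ᵢTᵢ / Σ ṁᵢCp,ᵢ
      = 7460.8 / 130.6 = 57.128 °C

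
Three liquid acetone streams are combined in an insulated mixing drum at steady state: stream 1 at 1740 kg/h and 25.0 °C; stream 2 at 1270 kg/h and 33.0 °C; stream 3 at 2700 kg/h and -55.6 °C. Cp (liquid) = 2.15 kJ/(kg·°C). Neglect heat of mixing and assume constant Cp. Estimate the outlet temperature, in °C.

No heat crosses the boundary, so H_out = H_in.
T_out = Σ ṁᵢCp,ᵢTᵢ / Σ ṁᵢCp,ᵢ
      = -139130 / 12276 = -11.333 °C

T_out = -11.3 °C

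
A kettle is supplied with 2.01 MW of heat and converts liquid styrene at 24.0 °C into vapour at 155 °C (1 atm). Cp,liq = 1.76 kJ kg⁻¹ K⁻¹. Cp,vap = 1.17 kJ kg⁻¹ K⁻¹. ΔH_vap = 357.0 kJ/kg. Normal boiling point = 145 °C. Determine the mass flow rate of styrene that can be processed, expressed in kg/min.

ṁ = 207 kg/min

Δh = 1.76×(145−24.0) + 357.0 + 1.17×(155−145) = 581.66 kJ/kg
Q = 2.01 MW = 2010 kJ/s = 120600 kJ/min
ṁ = Q/Δh = 120600 / 581.66 = 207.34 kg/min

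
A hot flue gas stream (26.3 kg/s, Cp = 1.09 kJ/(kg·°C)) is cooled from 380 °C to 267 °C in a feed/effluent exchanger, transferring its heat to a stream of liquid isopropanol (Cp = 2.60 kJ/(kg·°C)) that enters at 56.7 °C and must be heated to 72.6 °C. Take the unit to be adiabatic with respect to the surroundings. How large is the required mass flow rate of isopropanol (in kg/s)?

ṁ_c = 78.4 kg/s

Heat released by hot stream: Q = 26.3 × 1.09 × (380 − 267) = 3239.4 kJ/s
Energy balance on cold side (adiabatic exchanger): Q = ṁ_c·Cp_c·(T_c,out − T_c,in)
ṁ_c = 3239.4 / [2.60 × (72.6 − 56.7)] = 78.359 kg/s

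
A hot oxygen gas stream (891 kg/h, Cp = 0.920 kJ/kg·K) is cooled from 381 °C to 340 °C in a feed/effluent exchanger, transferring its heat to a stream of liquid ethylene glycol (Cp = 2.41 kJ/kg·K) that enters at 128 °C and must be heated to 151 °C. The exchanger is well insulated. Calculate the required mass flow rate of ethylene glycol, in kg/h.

Heat released by hot stream: Q = 891 × 0.920 × (381 − 340) = 33609 kJ/h
Energy balance on cold side (adiabatic exchanger): Q = ṁ_c·Cp_c·(T_c,out − T_c,in)
ṁ_c = 33609 / [2.41 × (151 − 128)] = 606.32 kg/h

ṁ_c = 606 kg/h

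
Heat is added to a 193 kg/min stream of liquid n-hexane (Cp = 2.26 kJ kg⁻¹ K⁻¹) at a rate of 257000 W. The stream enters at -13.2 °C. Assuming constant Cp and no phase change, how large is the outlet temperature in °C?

Q = 257000 W = 15420 kJ/min
ΔT = Q/(ṁ·Cp) = 15420/(193×2.26) = 35.352 K
T_out = -13.2 + 35.352 = 22.152 °C

T_out = 22.2 °C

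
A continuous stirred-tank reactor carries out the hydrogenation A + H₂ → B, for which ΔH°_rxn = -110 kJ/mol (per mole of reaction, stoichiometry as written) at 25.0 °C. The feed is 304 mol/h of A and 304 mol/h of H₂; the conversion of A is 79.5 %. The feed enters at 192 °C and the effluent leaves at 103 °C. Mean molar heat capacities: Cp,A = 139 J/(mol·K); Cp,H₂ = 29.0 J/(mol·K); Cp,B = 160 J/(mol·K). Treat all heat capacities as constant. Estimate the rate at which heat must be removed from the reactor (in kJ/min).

Extent of reaction ξ = 0.795 × 304 = 241.68 mol/h
Reaction term: ξ·ΔH°_rxn = 241.68 × -110 = -26585 kJ/h
Sensible, feed 192→25 °C: -8529 kJ/h
Outlet flows (mol/h): A 62.32, H₂ 62.32, B 241.68
Sensible, products 25→103 °C: 3832.8 kJ/h
Q = ΔH = -31281 kJ/h = -8.6892 kW
Heat removed = 521.35 kJ/min

Q_out = 521 kJ/min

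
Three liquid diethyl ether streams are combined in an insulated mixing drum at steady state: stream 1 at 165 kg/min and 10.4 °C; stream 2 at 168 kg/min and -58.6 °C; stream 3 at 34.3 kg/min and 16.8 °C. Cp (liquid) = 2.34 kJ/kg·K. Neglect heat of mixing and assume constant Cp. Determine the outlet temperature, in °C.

T_out = -20.6 °C

No heat crosses the boundary, so H_out = H_in.
Σ ṁᵢCp,ᵢTᵢ = 165×2.34×10.4 + 168×2.34×-58.6 + 34.3×2.34×16.8 = -17673
Σ ṁᵢCp,ᵢ = 165×2.34 + 168×2.34 + 34.3×2.34 = 859.48
T_out = -17673 / 859.48 = -20.562 °C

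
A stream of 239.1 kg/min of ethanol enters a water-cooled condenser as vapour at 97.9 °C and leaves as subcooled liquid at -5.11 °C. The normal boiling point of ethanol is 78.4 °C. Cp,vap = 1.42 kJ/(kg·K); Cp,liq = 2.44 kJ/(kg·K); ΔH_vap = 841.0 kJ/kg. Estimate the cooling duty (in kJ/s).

vapour 97.9→78.4 °C: -27.69 kJ/kg
condensation at 78.4 °C: -841 kJ/kg
liquid 78.4→-5.11 °C: -203.76 kJ/kg
Δh = -27.69 + -841 + -203.76 = -1072.5 kJ/kg
Q = ṁ·Δh = 239.1 kg/min × -1072.5 kJ/kg = -256420 kJ/min
|Q| = 4273.7 kW

Q_c = 4270 kJ/s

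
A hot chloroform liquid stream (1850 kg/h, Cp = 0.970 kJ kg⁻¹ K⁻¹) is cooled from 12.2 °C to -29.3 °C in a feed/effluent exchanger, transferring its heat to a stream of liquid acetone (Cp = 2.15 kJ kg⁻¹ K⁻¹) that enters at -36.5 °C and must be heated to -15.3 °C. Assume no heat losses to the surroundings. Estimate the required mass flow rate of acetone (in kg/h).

ṁ_c = 1630 kg/h

Heat released by hot stream: Q = 1850 × 0.970 × (12.2 − -29.3) = 74472 kJ/h
Energy balance on cold side (adiabatic exchanger): Q = ṁ_c·Cp_c·(T_c,out − T_c,in)
ṁ_c = 74472 / [2.15 × (-15.3 − -36.5)] = 1633.9 kg/h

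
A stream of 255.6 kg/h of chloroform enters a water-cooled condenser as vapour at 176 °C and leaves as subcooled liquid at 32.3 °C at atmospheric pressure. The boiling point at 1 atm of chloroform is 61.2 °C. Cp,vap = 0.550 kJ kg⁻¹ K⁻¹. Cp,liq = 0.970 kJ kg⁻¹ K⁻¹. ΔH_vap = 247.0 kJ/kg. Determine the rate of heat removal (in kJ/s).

vapour 176→61.2 °C: -63.14 kJ/kg
condensation at 61.2 °C: -247 kJ/kg
liquid 61.2→32.3 °C: -28.033 kJ/kg
Δh = -63.14 + -247 + -28.033 = -338.17 kJ/kg
Q = ṁ·Δh = 255.6 kg/h × -338.17 kJ/kg = -86437 kJ/h
|Q| = 24.01 kW

Q_c = 24.0 kJ/s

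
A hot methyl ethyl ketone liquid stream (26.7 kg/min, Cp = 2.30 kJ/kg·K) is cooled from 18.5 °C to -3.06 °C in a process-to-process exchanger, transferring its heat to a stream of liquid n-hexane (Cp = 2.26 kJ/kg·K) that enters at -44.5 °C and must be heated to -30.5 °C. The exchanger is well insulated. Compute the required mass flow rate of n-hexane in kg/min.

Heat released by hot stream: Q = 26.7 × 2.30 × (18.5 − -3.06) = 1324 kJ/min
Energy balance on cold side (adiabatic exchanger): Q = ṁ_c·Cp_c·(T_c,out − T_c,in)
ṁ_c = 1324 / [2.26 × (-30.5 − -44.5)] = 41.846 kg/min

ṁ_c = 41.8 kg/min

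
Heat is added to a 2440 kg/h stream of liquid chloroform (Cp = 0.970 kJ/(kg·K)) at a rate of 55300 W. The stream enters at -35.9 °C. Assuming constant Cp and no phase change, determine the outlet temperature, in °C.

Q = 55300 W = 199080 kJ/h
ΔT = Q/(ṁ·Cp) = 199080/(2440×0.970) = 84.114 K
T_out = -35.9 + 84.114 = 48.214 °C

T_out = 48.2 °C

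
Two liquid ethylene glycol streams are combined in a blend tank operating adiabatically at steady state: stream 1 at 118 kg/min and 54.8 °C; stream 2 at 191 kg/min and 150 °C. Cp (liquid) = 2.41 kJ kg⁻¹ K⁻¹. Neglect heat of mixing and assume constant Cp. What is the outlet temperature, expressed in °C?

Adiabatic, steady state ⇒ Σ ṁᵢCp,ᵢ(T_out − Tᵢ) = 0
Σ ṁᵢCp,ᵢTᵢ = 118×2.41×54.8 + 191×2.41×150 = 84631
Σ ṁᵢCp,ᵢ = 118×2.41 + 191×2.41 = 744.69
T_out = 84631 / 744.69 = 113.65 °C

T_out = 114 °C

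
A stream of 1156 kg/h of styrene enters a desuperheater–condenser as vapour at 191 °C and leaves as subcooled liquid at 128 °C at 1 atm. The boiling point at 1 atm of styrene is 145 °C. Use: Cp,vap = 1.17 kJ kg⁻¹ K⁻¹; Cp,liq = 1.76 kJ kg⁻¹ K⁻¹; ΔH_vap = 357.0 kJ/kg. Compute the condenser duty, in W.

Q_c = 142000 W

vapour 191→145 °C: -53.82 kJ/kg
condensation at 145 °C: -357 kJ/kg
liquid 145→128 °C: -29.92 kJ/kg
Δh = -53.82 + -357 + -29.92 = -440.74 kJ/kg
Q = ṁ·Δh = 1156 kg/h × -440.74 kJ/kg = -509500 kJ/h
|Q| = 141.53 kW = 141530 W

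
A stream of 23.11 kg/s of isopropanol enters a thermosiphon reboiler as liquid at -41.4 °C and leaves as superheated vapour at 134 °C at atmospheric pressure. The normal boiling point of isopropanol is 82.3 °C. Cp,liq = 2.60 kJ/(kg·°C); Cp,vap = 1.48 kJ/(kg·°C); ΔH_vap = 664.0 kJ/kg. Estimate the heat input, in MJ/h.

liquid -41.4→82.3 °C: 321.62 kJ/kg
vaporisation at 82.3 °C: 664 kJ/kg
vapour 82.3→134 °C: 76.516 kJ/kg
Δh = 321.62 + 664 + 76.516 = 1062.1 kJ/kg
Q = ṁ·Δh = 23.11 kg/s × 1062.1 kJ/kg = 24546 kJ/s
|Q| = 24546 kW = 88365 MJ/h

Q = 88400 MJ/h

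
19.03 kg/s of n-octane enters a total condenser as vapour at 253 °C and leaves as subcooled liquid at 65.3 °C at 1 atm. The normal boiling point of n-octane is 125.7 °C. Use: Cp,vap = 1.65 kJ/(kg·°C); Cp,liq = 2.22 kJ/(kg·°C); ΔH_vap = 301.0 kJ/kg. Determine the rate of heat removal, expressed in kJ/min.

Q_c = 737000 kJ/min

vapour 253→125.7 °C: -210.04 kJ/kg
condensation at 125.7 °C: -301 kJ/kg
liquid 125.7→65.3 °C: -134.09 kJ/kg
Δh = -210.04 + -301 + -134.09 = -645.13 kJ/kg
Q = ṁ·Δh = 19.03 kg/s × -645.13 kJ/kg = -12277 kJ/s
|Q| = 12277 kW = 736610 kJ/min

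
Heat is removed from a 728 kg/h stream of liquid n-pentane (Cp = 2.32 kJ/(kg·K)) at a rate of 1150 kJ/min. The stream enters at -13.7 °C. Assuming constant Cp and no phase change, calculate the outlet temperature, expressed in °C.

T_out = -54.6 °C

Q = 1150 kJ/min = 69000 kJ/h
ΔT = Q/(ṁ·Cp) = 69000/(728×2.32) = 40.854 K
T_out = -13.7 − 40.854 = -54.554 °C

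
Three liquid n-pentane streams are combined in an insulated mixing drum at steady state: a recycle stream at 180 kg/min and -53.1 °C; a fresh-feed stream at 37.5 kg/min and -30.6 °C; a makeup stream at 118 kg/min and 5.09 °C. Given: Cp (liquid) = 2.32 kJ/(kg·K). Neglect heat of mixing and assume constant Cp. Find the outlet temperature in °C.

Adiabatic, steady state ⇒ Σ ṁᵢCp,ᵢ(T_out − Tᵢ) = 0
Σ ṁᵢCp,ᵢTᵢ = 180×2.32×-53.1 + 37.5×2.32×-30.6 + 118×2.32×5.09 = -23443
Σ ṁᵢCp,ᵢ = 180×2.32 + 37.5×2.32 + 118×2.32 = 778.36
T_out = -23443 / 778.36 = -30.119 °C

T_out = -30.1 °C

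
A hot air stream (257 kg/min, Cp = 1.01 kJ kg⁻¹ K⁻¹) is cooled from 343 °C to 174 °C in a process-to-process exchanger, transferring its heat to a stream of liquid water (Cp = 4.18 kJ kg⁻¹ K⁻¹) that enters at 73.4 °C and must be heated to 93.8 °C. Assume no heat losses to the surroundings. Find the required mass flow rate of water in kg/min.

ṁ_c = 514 kg/min

Heat released by hot stream: Q = 257 × 1.01 × (343 − 174) = 43867 kJ/min
Energy balance on cold side (adiabatic exchanger): Q = ṁ_c·Cp_c·(T_c,out − T_c,in)
ṁ_c = 43867 / [4.18 × (93.8 − 73.4)] = 514.44 kg/min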